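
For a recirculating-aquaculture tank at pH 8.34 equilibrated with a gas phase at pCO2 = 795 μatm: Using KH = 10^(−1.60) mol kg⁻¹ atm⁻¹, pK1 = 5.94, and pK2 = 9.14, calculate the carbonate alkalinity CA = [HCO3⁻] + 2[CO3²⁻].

CA = 6.61 mmol/kg

[CO2*] = KH · pCO2 = 10^(−1.60) × 795×10^-6 = 1.997×10^-5 mol/kg
α₀ = 1/(1 + K1/[H⁺] + K1K2/[H⁺]²) = 1/(1 + 10^+2.40 + 10^+1.60) = 0.003425
DIC = [CO2*]/α₀ = 1.997×10^-5 / 0.003425 = 5.831 mmol/kg
CA = (α₁ + 2α₂)·DIC = (0.8602 + 2×0.1363) × 5.831 = 6.61 mmol/kg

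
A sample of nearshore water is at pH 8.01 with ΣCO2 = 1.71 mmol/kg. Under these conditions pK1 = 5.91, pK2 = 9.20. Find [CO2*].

[CO2*] = 12.7 μmol/kg

α₀ = 1 / (1 + K1/[H⁺] + K1K2/[H⁺]²) = 1 / (1 + 10^+2.10 + 10^+0.91)
   = 1 / (1 + 125.89 + 8.1283) = 1/135.02 = 0.007406
[CO2*] = α₀ × DIC = 0.007406 × 1.71 = 0.0127 mmol/kg = 12.7 μmol/kg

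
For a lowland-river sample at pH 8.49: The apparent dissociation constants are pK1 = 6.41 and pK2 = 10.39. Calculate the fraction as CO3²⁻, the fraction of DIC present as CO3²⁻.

α₂ = 0.0123

α₂ = 1 / (1 + [H⁺]/K2 + [H⁺]²/(K1K2)) = 1 / (1 + 10^+1.90 + 10^-0.18)
   = 1 / (1 + 79.433 + 0.66069) = 1/81.094 = 0.01233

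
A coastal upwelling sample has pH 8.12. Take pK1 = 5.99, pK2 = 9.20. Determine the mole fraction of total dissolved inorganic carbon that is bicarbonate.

α₁ = 0.917

α₁ = 1 / (1 + [H⁺]/K1 + K2/[H⁺]) = 1 / (1 + 10^-2.13 + 10^-1.08)
   = 1 / (1 + 0.0074131 + 0.083176) = 1/1.0906 = 0.9169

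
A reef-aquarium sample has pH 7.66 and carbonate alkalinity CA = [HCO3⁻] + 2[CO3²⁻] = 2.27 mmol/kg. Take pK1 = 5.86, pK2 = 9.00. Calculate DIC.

DIC = 2.21 mmol/kg

CA = [HCO3⁻] + 2[CO3²⁻] = (α₁ + 2α₂)·DIC
At pH 7.66: [H⁺]/K1 = 10^-1.80 = 0.015849, K2/[H⁺] = 10^-1.34 = 0.045709
α₁ = 1/(1 + 0.015849 + 0.045709) = 1/1.0616 = 0.9420; α₂ = α₁·K2/[H⁺] = 0.04306
α₁ + 2α₂ = 1.0281
DIC = CA / (α₁ + 2α₂) = 2.27 / 1.0281 = 2.21 mmol/kg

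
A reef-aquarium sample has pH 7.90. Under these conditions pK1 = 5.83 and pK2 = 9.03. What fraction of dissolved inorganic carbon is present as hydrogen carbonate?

α₁ = 1 / (1 + [H⁺]/K1 + K2/[H⁺]) = 1 / (1 + 10^-2.07 + 10^-1.13)
   = 1 / (1 + 0.0085114 + 0.074131) = 1/1.0826 = 0.9237

α₁ = 0.924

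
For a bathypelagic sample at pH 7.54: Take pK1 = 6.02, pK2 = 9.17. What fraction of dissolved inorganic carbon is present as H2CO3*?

α₀ = 1 / (1 + K1/[H⁺] + K1K2/[H⁺]²) = 1 / (1 + 10^+1.52 + 10^-0.11)
   = 1 / (1 + 33.113 + 0.77625) = 1/34.889 = 0.02866

α₀ = 0.0287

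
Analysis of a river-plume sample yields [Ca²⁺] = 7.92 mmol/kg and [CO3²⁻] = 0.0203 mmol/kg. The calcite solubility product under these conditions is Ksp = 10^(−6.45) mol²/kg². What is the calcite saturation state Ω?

Ω = 0.453

Ksp = 10^(−6.45) = 3.548×10^-7
Ω = [Ca²⁺][CO3²⁻]/Ksp = (7.92×10^-3)(0.0203×10^-3) / 3.548×10^-7 = 0.453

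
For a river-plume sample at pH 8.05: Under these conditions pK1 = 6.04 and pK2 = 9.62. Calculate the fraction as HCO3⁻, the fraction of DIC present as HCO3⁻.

α₁ = 0.965

α₁ = 1 / (1 + [H⁺]/K1 + K2/[H⁺]) = 1 / (1 + 10^-2.01 + 10^-1.57)
   = 1 / (1 + 0.0097724 + 0.026915) = 1/1.0367 = 0.9646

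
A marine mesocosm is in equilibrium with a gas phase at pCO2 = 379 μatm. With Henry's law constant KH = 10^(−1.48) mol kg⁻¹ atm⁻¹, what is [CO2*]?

[CO2*] = 12.5 μmol/kg

KH = 10^(−1.48) = 3.311×10^-2 mol kg⁻¹ atm⁻¹
[CO2*] = KH · pCO2 = 3.311×10^-2 × 379×10^-6 atm = 1.25×10^-5 mol/kg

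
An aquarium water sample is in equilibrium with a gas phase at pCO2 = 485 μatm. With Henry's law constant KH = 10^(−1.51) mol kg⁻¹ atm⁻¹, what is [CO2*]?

[CO2*] = 15.0 μmol/kg

KH = 10^(−1.51) = 3.090×10^-2 mol kg⁻¹ atm⁻¹
[CO2*] = KH · pCO2 = 3.090×10^-2 × 485×10^-6 atm = 1.50×10^-5 mol/kg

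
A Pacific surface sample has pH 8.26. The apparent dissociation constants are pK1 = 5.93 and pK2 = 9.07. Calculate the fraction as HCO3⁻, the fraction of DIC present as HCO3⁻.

α₁ = 0.862

α₁ = 1 / (1 + [H⁺]/K1 + K2/[H⁺]) = 1 / (1 + 10^-2.33 + 10^-0.81)
   = 1 / (1 + 0.0046774 + 0.15488) = 1/1.1596 = 0.8624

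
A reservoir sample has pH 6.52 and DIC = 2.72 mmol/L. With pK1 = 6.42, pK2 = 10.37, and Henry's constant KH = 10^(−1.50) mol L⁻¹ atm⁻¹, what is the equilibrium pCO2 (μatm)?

pCO2 = 3.81×10^4 μatm

α₀ = 1 / (1 + K1/[H⁺] + K1K2/[H⁺]²) = 1 / (1 + 10^+0.10 + 10^-3.75)
   = 1 / (1 + 1.2589 + 0.00017783) = 1/2.2591 = 0.4427
[CO2*] = α₀ × DIC = 0.4427 × 2.72 = 1.204 mmol/L
pCO2 = [CO2*]/KH = 1.204×10^-3 / 3.162×10^-2 = 3.81×10^4 μatm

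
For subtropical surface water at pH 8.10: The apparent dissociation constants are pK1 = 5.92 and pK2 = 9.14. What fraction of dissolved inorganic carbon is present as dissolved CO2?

α₀ = 1 / (1 + K1/[H⁺] + K1K2/[H⁺]²) = 1 / (1 + 10^+2.18 + 10^+1.14)
   = 1 / (1 + 151.36 + 13.804) = 1/166.16 = 0.006018

α₀ = 0.00602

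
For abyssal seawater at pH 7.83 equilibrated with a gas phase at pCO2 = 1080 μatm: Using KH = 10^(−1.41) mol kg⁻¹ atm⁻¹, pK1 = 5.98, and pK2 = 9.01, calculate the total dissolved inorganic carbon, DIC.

[CO2*] = KH · pCO2 = 10^(−1.41) × 1080×10^-6 = 4.202×10^-5 mol/kg
α₀ = 1/(1 + K1/[H⁺] + K1K2/[H⁺]²) = 1/(1 + 10^+1.85 + 10^+0.67) = 0.01308
DIC = [CO2*]/α₀ = 4.202×10^-5 / 0.01308 = 3.21 mmol/kg

DIC = 3.21 mmol/kg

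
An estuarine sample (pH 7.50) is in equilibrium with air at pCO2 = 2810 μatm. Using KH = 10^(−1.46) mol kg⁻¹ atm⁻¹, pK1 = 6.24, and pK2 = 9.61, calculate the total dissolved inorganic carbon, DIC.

[CO2*] = KH · pCO2 = 10^(−1.46) × 2810×10^-6 = 9.743×10^-5 mol/kg
α₀ = 1/(1 + K1/[H⁺] + K1K2/[H⁺]²) = 1/(1 + 10^+1.26 + 10^-0.85) = 0.05171
DIC = [CO2*]/α₀ = 9.743×10^-5 / 0.05171 = 1.88 mmol/kg

DIC = 1.88 mmol/kg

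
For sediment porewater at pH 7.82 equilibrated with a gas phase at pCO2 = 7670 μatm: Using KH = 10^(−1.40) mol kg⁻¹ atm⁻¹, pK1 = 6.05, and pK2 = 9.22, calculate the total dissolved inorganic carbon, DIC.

DIC = 19.0 mmol/kg

[CO2*] = KH · pCO2 = 10^(−1.40) × 7670×10^-6 = 3.053×10^-4 mol/kg
α₀ = 1/(1 + K1/[H⁺] + K1K2/[H⁺]²) = 1/(1 + 10^+1.77 + 10^+0.37) = 0.01607
DIC = [CO2*]/α₀ = 3.053×10^-4 / 0.01607 = 19.0 mmol/kg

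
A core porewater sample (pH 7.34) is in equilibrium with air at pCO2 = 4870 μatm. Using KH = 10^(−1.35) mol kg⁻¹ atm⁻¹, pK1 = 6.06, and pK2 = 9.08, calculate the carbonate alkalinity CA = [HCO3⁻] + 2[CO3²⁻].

CA = 4.30 mmol/kg

[CO2*] = KH · pCO2 = 10^(−1.35) × 4870×10^-6 = 2.175×10^-4 mol/kg
α₀ = 1/(1 + K1/[H⁺] + K1K2/[H⁺]²) = 1/(1 + 10^+1.28 + 10^-0.46) = 0.04902
DIC = [CO2*]/α₀ = 2.175×10^-4 / 0.04902 = 4.438 mmol/kg
CA = (α₁ + 2α₂)·DIC = (0.9340 + 2×0.01700) × 4.438 = 4.30 mmol/kg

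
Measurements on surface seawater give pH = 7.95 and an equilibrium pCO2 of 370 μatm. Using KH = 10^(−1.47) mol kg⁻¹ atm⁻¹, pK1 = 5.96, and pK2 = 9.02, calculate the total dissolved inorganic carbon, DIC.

[CO2*] = KH · pCO2 = 10^(−1.47) × 370×10^-6 = 1.254×10^-5 mol/kg
α₀ = 1/(1 + K1/[H⁺] + K1K2/[H⁺]²) = 1/(1 + 10^+1.99 + 10^+0.92) = 0.009342
DIC = [CO2*]/α₀ = 1.254×10^-5 / 0.009342 = 1.34 mmol/kg

DIC = 1.34 mmol/kg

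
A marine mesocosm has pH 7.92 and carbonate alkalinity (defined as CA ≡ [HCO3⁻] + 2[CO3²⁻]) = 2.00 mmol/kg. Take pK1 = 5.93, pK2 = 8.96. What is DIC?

DIC = 1.86 mmol/kg

CA = [HCO3⁻] + 2[CO3²⁻] = (α₁ + 2α₂)·DIC
At pH 7.92: [H⁺]/K1 = 10^-1.99 = 0.010233, K2/[H⁺] = 10^-1.04 = 0.091201
α₁ = 1/(1 + 0.010233 + 0.091201) = 1/1.1014 = 0.9079; α₂ = α₁·K2/[H⁺] = 0.08280
α₁ + 2α₂ = 1.0735
DIC = CA / (α₁ + 2α₂) = 2.00 / 1.0735 = 1.86 mmol/kg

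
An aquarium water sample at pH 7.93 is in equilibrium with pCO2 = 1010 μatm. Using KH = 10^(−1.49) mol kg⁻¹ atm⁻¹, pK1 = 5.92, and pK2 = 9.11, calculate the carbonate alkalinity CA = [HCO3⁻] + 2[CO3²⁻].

CA = 3.79 mmol/kg

[CO2*] = KH · pCO2 = 10^(−1.49) × 1010×10^-6 = 3.268×10^-5 mol/kg
α₀ = 1/(1 + K1/[H⁺] + K1K2/[H⁺]²) = 1/(1 + 10^+2.01 + 10^+0.83) = 0.009083
DIC = [CO2*]/α₀ = 3.268×10^-5 / 0.009083 = 3.598 mmol/kg
CA = (α₁ + 2α₂)·DIC = (0.9295 + 2×0.06141) × 3.598 = 3.79 mmol/kg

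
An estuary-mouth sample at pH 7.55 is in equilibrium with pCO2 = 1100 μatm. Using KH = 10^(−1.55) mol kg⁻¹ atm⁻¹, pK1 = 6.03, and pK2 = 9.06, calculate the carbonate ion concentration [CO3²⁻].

[CO3²⁻] = 0.0317 mmol/kg

[CO2*] = KH · pCO2 = 10^(−1.55) × 1100×10^-6 = 3.100×10^-5 mol/kg
α₀ = 1/(1 + K1/[H⁺] + K1K2/[H⁺]²) = 1/(1 + 10^+1.52 + 10^+0.01) = 0.02846
DIC = [CO2*]/α₀ = 3.100×10^-5 / 0.02846 = 1.089 mmol/kg
[CO3²⁻] = α₂·DIC; α₂ = 0.02912, so [CO3²⁻] = 0.02912 × 1.089 = 0.0317 mmol/kg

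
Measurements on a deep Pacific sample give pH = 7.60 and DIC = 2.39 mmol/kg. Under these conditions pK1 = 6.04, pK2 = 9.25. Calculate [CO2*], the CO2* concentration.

[CO2*] = 0.0627 mmol/kg

α₀ = 1 / (1 + K1/[H⁺] + K1K2/[H⁺]²) = 1 / (1 + 10^+1.56 + 10^-0.09)
   = 1 / (1 + 36.308 + 0.81283) = 1/38.121 = 0.02623
[CO2*] = α₀ × DIC = 0.02623 × 2.39 = 0.0627 mmol/kg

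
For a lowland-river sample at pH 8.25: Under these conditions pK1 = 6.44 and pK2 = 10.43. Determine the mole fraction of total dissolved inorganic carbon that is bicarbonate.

α₁ = 1 / (1 + [H⁺]/K1 + K2/[H⁺]) = 1 / (1 + 10^-1.81 + 10^-2.18)
   = 1 / (1 + 0.015488 + 0.0066069) = 1/1.0221 = 0.9784

α₁ = 0.978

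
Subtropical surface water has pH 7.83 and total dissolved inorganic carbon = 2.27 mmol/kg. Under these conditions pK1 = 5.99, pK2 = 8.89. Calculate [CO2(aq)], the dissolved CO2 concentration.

[CO2*] = 0.0298 mmol/kg

α₀ = 1 / (1 + K1/[H⁺] + K1K2/[H⁺]²) = 1 / (1 + 10^+1.84 + 10^+0.78)
   = 1 / (1 + 69.183 + 6.0256) = 1/76.209 = 0.01312
[CO2*] = α₀ × DIC = 0.01312 × 2.27 = 0.0298 mmol/kg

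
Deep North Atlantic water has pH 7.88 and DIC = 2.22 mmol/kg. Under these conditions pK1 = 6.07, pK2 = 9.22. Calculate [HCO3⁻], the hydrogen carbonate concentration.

α₁ = 1 / (1 + [H⁺]/K1 + K2/[H⁺]) = 1 / (1 + 10^-1.81 + 10^-1.34)
   = 1 / (1 + 0.015488 + 0.045709) = 1/1.0612 = 0.9423
[HCO3⁻] = α₁ × DIC = 0.9423 × 2.22 = 2.09 mmol/kg

[HCO3⁻] = 2.09 mmol/kg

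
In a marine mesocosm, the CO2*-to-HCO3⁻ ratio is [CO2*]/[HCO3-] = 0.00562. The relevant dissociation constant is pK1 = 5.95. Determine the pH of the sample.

pH = 8.20

From K1 = [H⁺][HCO3-]/[CO2*]:  pH = pK1 − log₁₀([CO2*]/[HCO3-])
log₁₀(0.00562) = -2.250
pH = 5.95 − (-2.250) = 8.20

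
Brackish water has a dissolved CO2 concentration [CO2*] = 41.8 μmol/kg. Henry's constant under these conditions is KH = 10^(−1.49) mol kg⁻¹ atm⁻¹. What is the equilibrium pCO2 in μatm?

KH = 10^(−1.49) = 3.236×10^-2 mol kg⁻¹ atm⁻¹
pCO2 = [CO2*]/KH = 41.8×10^-6 / 3.236×10^-2 = 1.29×10^-3 atm = 1290 μatm

pCO2 = 1290 μatm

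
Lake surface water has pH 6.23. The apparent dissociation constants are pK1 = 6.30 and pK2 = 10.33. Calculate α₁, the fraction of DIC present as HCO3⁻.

α₁ = 0.460

α₁ = 1 / (1 + [H⁺]/K1 + K2/[H⁺]) = 1 / (1 + 10^+0.07 + 10^-4.10)
   = 1 / (1 + 1.1749 + 7.9433×10^-5) = 1/2.1750 = 0.4598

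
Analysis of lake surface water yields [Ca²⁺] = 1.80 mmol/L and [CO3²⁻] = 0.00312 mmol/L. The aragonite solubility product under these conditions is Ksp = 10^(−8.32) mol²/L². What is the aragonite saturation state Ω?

Ksp = 10^(−8.32) = 4.786×10^-9
Ω = [Ca²⁺][CO3²⁻]/Ksp = (1.80×10^-3)(0.00312×10^-3) / 4.786×10^-9 = 1.17

Ω = 1.17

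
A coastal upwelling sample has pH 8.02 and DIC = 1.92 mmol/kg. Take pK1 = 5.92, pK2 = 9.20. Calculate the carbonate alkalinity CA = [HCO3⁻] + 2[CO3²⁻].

CA = [HCO3⁻] + 2[CO3²⁻] = (α₁ + 2α₂)·DIC
At pH 8.02: [H⁺]/K1 = 10^-2.10 = 0.0079433, K2/[H⁺] = 10^-1.18 = 0.066069
α₁ = 1/(1 + 0.0079433 + 0.066069) = 1/1.0740 = 0.9311; α₂ = α₁·K2/[H⁺] = 0.06152
α₁ + 2α₂ = 1.0541
CA = 1.0541 × 1.92 = 2.02 mmol/kg

CA = 2.02 mmol/kg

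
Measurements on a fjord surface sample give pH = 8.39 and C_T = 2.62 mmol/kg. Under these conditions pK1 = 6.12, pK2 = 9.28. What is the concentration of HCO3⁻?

[HCO3⁻] = 2.31 mmol/kg

α₁ = 1 / (1 + [H⁺]/K1 + K2/[H⁺]) = 1 / (1 + 10^-2.27 + 10^-0.89)
   = 1 / (1 + 0.0053703 + 0.12882) = 1/1.1342 = 0.8817
[HCO3⁻] = α₁ × DIC = 0.8817 × 2.62 = 2.31 mmol/kg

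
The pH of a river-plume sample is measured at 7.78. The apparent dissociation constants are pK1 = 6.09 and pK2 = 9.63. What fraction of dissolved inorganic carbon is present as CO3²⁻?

α₂ = 1 / (1 + [H⁺]/K2 + [H⁺]²/(K1K2)) = 1 / (1 + 10^+1.85 + 10^+0.16)
   = 1 / (1 + 70.795 + 1.4454) = 1/73.240 = 0.01365

α₂ = 0.0137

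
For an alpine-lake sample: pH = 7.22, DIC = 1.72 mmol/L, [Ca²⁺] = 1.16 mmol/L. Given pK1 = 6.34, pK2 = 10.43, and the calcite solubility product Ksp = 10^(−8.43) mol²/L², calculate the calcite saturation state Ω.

Ω = 0.292

α₂ = 1 / (1 + [H⁺]/K2 + [H⁺]²/(K1K2)) = 1 / (1 + 10^+3.21 + 10^+2.33)
   = 1 / (1 + 1621.8 + 213.80) = 1/1836.6 = 0.0005445
[CO3²⁻] = α₂ × DIC = 0.0005445 × 1.72 = 0.0009365 mmol/L = 0.9365 μmol/L
Ksp = 10^(−8.43) = 3.715×10^-9
Ω = [Ca²⁺][CO3²⁻]/Ksp = (1.16×10^-3)(9.365×10^-7) / 3.715×10^-9 = 0.292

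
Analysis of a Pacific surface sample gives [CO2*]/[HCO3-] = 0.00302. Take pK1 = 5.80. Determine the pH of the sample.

pH = 8.32

From K1 = [H⁺][HCO3-]/[CO2*]:  pH = pK1 − log₁₀([CO2*]/[HCO3-])
log₁₀(0.00302) = -2.520
pH = 5.80 − (-2.520) = 8.32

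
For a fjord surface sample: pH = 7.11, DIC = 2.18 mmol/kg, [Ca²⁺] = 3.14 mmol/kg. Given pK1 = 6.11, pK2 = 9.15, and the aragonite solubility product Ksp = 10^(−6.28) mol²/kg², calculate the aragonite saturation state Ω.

Ω = 0.107

α₂ = 1 / (1 + [H⁺]/K2 + [H⁺]²/(K1K2)) = 1 / (1 + 10^+2.04 + 10^+1.04)
   = 1 / (1 + 109.65 + 10.965) = 1/121.61 = 0.008223
[CO3²⁻] = α₂ × DIC = 0.008223 × 2.18 = 0.01793 mmol/kg = 17.93 μmol/kg
Ksp = 10^(−6.28) = 5.248×10^-7
Ω = [Ca²⁺][CO3²⁻]/Ksp = (3.14×10^-3)(1.793×10^-5) / 5.248×10^-7 = 0.107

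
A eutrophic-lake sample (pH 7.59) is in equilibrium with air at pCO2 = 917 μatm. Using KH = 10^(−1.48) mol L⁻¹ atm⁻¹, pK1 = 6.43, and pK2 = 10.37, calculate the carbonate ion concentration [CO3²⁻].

[CO3²⁻] = 0.728 μmol/L

[CO2*] = KH · pCO2 = 10^(−1.48) × 917×10^-6 = 3.036×10^-5 mol/L
α₀ = 1/(1 + K1/[H⁺] + K1K2/[H⁺]²) = 1/(1 + 10^+1.16 + 10^-1.62) = 0.06461
DIC = [CO2*]/α₀ = 3.036×10^-5 / 0.06461 = 0.4700 mmol/L
[CO3²⁻] = α₂·DIC; α₂ = 0.001550, so [CO3²⁻] = 0.001550 × 0.4700 = 0.000728 mmol/L = 0.728 μmol/L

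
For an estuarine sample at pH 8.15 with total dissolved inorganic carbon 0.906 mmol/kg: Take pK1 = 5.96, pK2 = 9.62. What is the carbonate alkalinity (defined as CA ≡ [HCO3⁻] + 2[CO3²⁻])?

CA = [HCO3⁻] + 2[CO3²⁻] = (α₁ + 2α₂)·DIC
At pH 8.15: [H⁺]/K1 = 10^-2.19 = 0.0064565, K2/[H⁺] = 10^-1.47 = 0.033884
α₁ = 1/(1 + 0.0064565 + 0.033884) = 1/1.0403 = 0.9612; α₂ = α₁·K2/[H⁺] = 0.03257
α₁ + 2α₂ = 1.0264
CA = 1.0264 × 0.906 = 0.930 mmol/kg

CA = 0.930 mmol/kg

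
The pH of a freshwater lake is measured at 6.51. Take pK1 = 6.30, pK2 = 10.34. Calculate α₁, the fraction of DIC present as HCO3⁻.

α₁ = 1 / (1 + [H⁺]/K1 + K2/[H⁺]) = 1 / (1 + 10^-0.21 + 10^-3.83)
   = 1 / (1 + 0.61660 + 0.00014791) = 1/1.6167 = 0.6185

α₁ = 0.619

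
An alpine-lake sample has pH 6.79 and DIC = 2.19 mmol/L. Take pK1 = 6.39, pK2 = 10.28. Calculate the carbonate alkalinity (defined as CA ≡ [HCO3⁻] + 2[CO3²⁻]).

CA = 1.57 mmol/L

CA = [HCO3⁻] + 2[CO3²⁻] = (α₁ + 2α₂)·DIC
At pH 6.79: [H⁺]/K1 = 10^-0.40 = 0.39811, K2/[H⁺] = 10^-3.49 = 0.00032359
α₁ = 1/(1 + 0.39811 + 0.00032359) = 1/1.3984 = 0.7151; α₂ = α₁·K2/[H⁺] = 0.0002314
α₁ + 2α₂ = 0.7156
CA = 0.7156 × 2.19 = 1.57 mmol/L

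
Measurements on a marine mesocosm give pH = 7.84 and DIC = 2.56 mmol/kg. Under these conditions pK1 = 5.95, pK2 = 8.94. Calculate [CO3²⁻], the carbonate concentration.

[CO3²⁻] = 0.186 mmol/kg

α₂ = 1 / (1 + [H⁺]/K2 + [H⁺]²/(K1K2)) = 1 / (1 + 10^+1.10 + 10^-0.79)
   = 1 / (1 + 12.589 + 0.16218) = 1/13.751 = 0.07272
[CO3²⁻] = α₂ × DIC = 0.07272 × 2.56 = 0.186 mmol/kg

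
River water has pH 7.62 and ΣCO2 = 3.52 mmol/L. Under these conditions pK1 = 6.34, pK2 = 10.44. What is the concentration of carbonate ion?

[CO3²⁻] = 5.05 μmol/L

α₂ = 1 / (1 + [H⁺]/K2 + [H⁺]²/(K1K2)) = 1 / (1 + 10^+2.82 + 10^+1.54)
   = 1 / (1 + 660.69 + 34.674) = 1/696.37 = 0.001436
[CO3²⁻] = α₂ × DIC = 0.001436 × 3.52 = 0.00505 mmol/L = 5.05 μmol/L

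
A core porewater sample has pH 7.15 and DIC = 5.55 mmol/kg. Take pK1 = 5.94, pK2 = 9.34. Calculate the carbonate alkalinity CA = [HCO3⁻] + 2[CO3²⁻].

CA = 5.26 mmol/kg

CA = [HCO3⁻] + 2[CO3²⁻] = (α₁ + 2α₂)·DIC
At pH 7.15: [H⁺]/K1 = 10^-1.21 = 0.061660, K2/[H⁺] = 10^-2.19 = 0.0064565
α₁ = 1/(1 + 0.061660 + 0.0064565) = 1/1.0681 = 0.9362; α₂ = α₁·K2/[H⁺] = 0.006045
α₁ + 2α₂ = 0.9483
CA = 0.9483 × 5.55 = 5.26 mmol/kg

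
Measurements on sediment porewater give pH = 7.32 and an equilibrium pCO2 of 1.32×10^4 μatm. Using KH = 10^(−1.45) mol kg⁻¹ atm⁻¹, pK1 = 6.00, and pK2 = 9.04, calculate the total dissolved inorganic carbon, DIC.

[CO2*] = KH · pCO2 = 10^(−1.45) × 1.32×10^4×10^-6 = 4.684×10^-4 mol/kg
α₀ = 1/(1 + K1/[H⁺] + K1K2/[H⁺]²) = 1/(1 + 10^+1.32 + 10^-0.40) = 0.04486
DIC = [CO2*]/α₀ = 4.684×10^-4 / 0.04486 = 10.4 mmol/kg

DIC = 10.4 mmol/kg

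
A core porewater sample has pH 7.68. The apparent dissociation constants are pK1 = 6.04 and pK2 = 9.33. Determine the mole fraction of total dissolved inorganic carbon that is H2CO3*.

α₀ = 0.0219

α₀ = 1 / (1 + K1/[H⁺] + K1K2/[H⁺]²) = 1 / (1 + 10^+1.64 + 10^-0.01)
   = 1 / (1 + 43.652 + 0.97724) = 1/45.629 = 0.02192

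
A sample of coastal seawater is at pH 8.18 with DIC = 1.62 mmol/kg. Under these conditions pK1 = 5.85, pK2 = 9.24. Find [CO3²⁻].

α₂ = 1 / (1 + [H⁺]/K2 + [H⁺]²/(K1K2)) = 1 / (1 + 10^+1.06 + 10^-1.27)
   = 1 / (1 + 11.482 + 0.053703) = 1/12.535 = 0.07978
[CO3²⁻] = α₂ × DIC = 0.07978 × 1.62 = 0.129 mmol/kg

[CO3²⁻] = 0.129 mmol/kg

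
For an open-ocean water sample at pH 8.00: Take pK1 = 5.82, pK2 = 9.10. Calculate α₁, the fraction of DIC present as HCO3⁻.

α₁ = 0.921

α₁ = 1 / (1 + [H⁺]/K1 + K2/[H⁺]) = 1 / (1 + 10^-2.18 + 10^-1.10)
   = 1 / (1 + 0.0066069 + 0.079433) = 1/1.0860 = 0.9208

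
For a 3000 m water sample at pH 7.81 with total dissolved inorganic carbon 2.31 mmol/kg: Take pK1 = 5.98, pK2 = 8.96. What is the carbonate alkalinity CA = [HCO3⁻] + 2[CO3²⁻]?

CA = 2.43 mmol/kg

CA = [HCO3⁻] + 2[CO3²⁻] = (α₁ + 2α₂)·DIC
At pH 7.81: [H⁺]/K1 = 10^-1.83 = 0.014791, K2/[H⁺] = 10^-1.15 = 0.070795
α₁ = 1/(1 + 0.014791 + 0.070795) = 1/1.0856 = 0.9212; α₂ = α₁·K2/[H⁺] = 0.06521
α₁ + 2α₂ = 1.0516
CA = 1.0516 × 2.31 = 2.43 mmol/kg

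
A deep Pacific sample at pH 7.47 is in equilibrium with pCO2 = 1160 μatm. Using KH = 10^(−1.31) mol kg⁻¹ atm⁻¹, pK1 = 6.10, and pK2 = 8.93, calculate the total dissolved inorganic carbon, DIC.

DIC = 1.43 mmol/kg

[CO2*] = KH · pCO2 = 10^(−1.31) × 1160×10^-6 = 5.681×10^-5 mol/kg
α₀ = 1/(1 + K1/[H⁺] + K1K2/[H⁺]²) = 1/(1 + 10^+1.37 + 10^-0.09) = 0.03960
DIC = [CO2*]/α₀ = 5.681×10^-5 / 0.03960 = 1.43 mmol/kg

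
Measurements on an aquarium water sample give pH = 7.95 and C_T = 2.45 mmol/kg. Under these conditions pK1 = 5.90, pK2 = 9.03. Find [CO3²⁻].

[CO3²⁻] = 0.187 mmol/kg

α₂ = 1 / (1 + [H⁺]/K2 + [H⁺]²/(K1K2)) = 1 / (1 + 10^+1.08 + 10^-0.97)
   = 1 / (1 + 12.023 + 0.10715) = 1/13.130 = 0.07616
[CO3²⁻] = α₂ × DIC = 0.07616 × 2.45 = 0.187 mmol/kg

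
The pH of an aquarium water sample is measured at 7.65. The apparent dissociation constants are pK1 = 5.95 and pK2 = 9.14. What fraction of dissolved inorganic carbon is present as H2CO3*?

α₀ = 0.0190

α₀ = 1 / (1 + K1/[H⁺] + K1K2/[H⁺]²) = 1 / (1 + 10^+1.70 + 10^+0.21)
   = 1 / (1 + 50.119 + 1.6218) = 1/52.741 = 0.01896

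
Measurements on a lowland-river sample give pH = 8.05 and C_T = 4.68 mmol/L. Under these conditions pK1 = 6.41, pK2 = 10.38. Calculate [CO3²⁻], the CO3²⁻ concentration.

α₂ = 1 / (1 + [H⁺]/K2 + [H⁺]²/(K1K2)) = 1 / (1 + 10^+2.33 + 10^+0.69)
   = 1 / (1 + 213.80 + 4.8978) = 1/219.69 = 0.004552
[CO3²⁻] = α₂ × DIC = 0.004552 × 4.68 = 0.0213 mmol/L

[CO3²⁻] = 0.0213 mmol/L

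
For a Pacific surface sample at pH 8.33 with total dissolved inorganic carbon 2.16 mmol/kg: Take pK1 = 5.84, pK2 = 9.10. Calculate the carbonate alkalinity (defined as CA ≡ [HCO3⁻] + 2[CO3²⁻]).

CA = 2.47 mmol/kg

CA = [HCO3⁻] + 2[CO3²⁻] = (α₁ + 2α₂)·DIC
At pH 8.33: [H⁺]/K1 = 10^-2.49 = 0.0032359, K2/[H⁺] = 10^-0.77 = 0.16982
α₁ = 1/(1 + 0.0032359 + 0.16982) = 1/1.1731 = 0.8525; α₂ = α₁·K2/[H⁺] = 0.1448
α₁ + 2α₂ = 1.1420
CA = 1.1420 × 2.16 = 2.47 mmol/kg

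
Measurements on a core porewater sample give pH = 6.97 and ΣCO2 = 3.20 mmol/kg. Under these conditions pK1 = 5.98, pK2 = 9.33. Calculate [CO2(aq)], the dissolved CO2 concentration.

[CO2*] = 0.296 mmol/kg

α₀ = 1 / (1 + K1/[H⁺] + K1K2/[H⁺]²) = 1 / (1 + 10^+0.99 + 10^-1.37)
   = 1 / (1 + 9.7724 + 0.042658) = 1/10.815 = 0.09246
[CO2*] = α₀ × DIC = 0.09246 × 3.20 = 0.296 mmol/kg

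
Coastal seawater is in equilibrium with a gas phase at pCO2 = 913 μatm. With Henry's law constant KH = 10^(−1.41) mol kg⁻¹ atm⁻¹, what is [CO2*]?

KH = 10^(−1.41) = 3.890×10^-2 mol kg⁻¹ atm⁻¹
[CO2*] = KH · pCO2 = 3.890×10^-2 × 913×10^-6 atm = 3.55×10^-5 mol/kg

[CO2*] = 35.5 μmol/kg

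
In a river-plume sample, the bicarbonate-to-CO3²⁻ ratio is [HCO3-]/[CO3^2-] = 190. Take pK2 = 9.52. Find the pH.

From K2 = [H⁺][CO3^2-]/[HCO3-]:  pH = pK2 − log₁₀([HCO3-]/[CO3^2-])
log₁₀(190) = +2.279
pH = 9.52 − (+2.279) = 7.24

pH = 7.24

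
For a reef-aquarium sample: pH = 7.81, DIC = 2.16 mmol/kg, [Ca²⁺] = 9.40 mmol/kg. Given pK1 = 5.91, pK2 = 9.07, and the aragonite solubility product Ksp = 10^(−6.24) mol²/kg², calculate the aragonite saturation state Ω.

Ω = 1.82

α₂ = 1 / (1 + [H⁺]/K2 + [H⁺]²/(K1K2)) = 1 / (1 + 10^+1.26 + 10^-0.64)
   = 1 / (1 + 18.197 + 0.22909) = 1/19.426 = 0.05148
[CO3²⁻] = α₂ × DIC = 0.05148 × 2.16 = 0.1112 mmol/kg
Ksp = 10^(−6.24) = 5.754×10^-7
Ω = [Ca²⁺][CO3²⁻]/Ksp = (9.40×10^-3)(1.112×10^-4) / 5.754×10^-7 = 1.82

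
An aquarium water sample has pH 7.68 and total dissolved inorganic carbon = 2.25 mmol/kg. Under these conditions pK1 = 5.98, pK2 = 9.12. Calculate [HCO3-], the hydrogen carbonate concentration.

[HCO3⁻] = 2.13 mmol/kg

α₁ = 1 / (1 + [H⁺]/K1 + K2/[H⁺]) = 1 / (1 + 10^-1.70 + 10^-1.44)
   = 1 / (1 + 0.019953 + 0.036308) = 1/1.0563 = 0.9467
[HCO3⁻] = α₁ × DIC = 0.9467 × 2.25 = 2.13 mmol/kg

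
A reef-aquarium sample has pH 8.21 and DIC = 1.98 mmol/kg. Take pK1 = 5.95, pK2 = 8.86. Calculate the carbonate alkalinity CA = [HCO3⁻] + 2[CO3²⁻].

CA = [HCO3⁻] + 2[CO3²⁻] = (α₁ + 2α₂)·DIC
At pH 8.21: [H⁺]/K1 = 10^-2.26 = 0.0054954, K2/[H⁺] = 10^-0.65 = 0.22387
α₁ = 1/(1 + 0.0054954 + 0.22387) = 1/1.2294 = 0.8134; α₂ = α₁·K2/[H⁺] = 0.1821
α₁ + 2α₂ = 1.1776
CA = 1.1776 × 1.98 = 2.33 mmol/kg

CA = 2.33 mmol/kg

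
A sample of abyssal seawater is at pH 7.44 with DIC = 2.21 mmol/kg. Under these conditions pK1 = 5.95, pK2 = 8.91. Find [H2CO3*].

[CO2*] = 0.0671 mmol/kg

α₀ = 1 / (1 + K1/[H⁺] + K1K2/[H⁺]²) = 1 / (1 + 10^+1.49 + 10^+0.02)
   = 1 / (1 + 30.903 + 1.0471) = 1/32.950 = 0.03035
[CO2*] = α₀ × DIC = 0.03035 × 2.21 = 0.0671 mmol/kg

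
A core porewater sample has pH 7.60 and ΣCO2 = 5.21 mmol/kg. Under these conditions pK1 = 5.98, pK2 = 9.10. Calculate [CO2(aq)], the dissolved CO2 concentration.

α₀ = 1 / (1 + K1/[H⁺] + K1K2/[H⁺]²) = 1 / (1 + 10^+1.62 + 10^+0.12)
   = 1 / (1 + 41.687 + 1.3183) = 1/44.005 = 0.02272
[CO2*] = α₀ × DIC = 0.02272 × 5.21 = 0.118 mmol/kg

[CO2*] = 0.118 mmol/kg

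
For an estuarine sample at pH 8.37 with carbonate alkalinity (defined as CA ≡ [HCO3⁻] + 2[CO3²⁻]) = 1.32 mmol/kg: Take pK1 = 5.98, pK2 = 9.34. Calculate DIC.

DIC = 1.21 mmol/kg

CA = [HCO3⁻] + 2[CO3²⁻] = (α₁ + 2α₂)·DIC
At pH 8.37: [H⁺]/K1 = 10^-2.39 = 0.0040738, K2/[H⁺] = 10^-0.97 = 0.10715
α₁ = 1/(1 + 0.0040738 + 0.10715) = 1/1.1112 = 0.8999; α₂ = α₁·K2/[H⁺] = 0.09643
α₁ + 2α₂ = 1.0928
DIC = CA / (α₁ + 2α₂) = 1.32 / 1.0928 = 1.21 mmol/kg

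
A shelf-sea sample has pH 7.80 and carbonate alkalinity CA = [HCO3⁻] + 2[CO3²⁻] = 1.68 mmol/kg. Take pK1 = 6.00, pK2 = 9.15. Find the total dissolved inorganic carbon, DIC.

CA = [HCO3⁻] + 2[CO3²⁻] = (α₁ + 2α₂)·DIC
At pH 7.80: [H⁺]/K1 = 10^-1.80 = 0.015849, K2/[H⁺] = 10^-1.35 = 0.044668
α₁ = 1/(1 + 0.015849 + 0.044668) = 1/1.0605 = 0.9429; α₂ = α₁·K2/[H⁺] = 0.04212
α₁ + 2α₂ = 1.0272
DIC = CA / (α₁ + 2α₂) = 1.68 / 1.0272 = 1.64 mmol/kg

DIC = 1.64 mmol/kg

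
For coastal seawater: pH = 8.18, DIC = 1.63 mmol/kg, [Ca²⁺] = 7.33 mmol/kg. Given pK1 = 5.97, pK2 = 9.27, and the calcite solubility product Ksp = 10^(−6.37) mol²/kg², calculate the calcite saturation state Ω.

α₂ = 1 / (1 + [H⁺]/K2 + [H⁺]²/(K1K2)) = 1 / (1 + 10^+1.09 + 10^-1.12)
   = 1 / (1 + 12.303 + 0.075858) = 1/13.379 = 0.07475
[CO3²⁻] = α₂ × DIC = 0.07475 × 1.63 = 0.1218 mmol/kg
Ksp = 10^(−6.37) = 4.266×10^-7
Ω = [Ca²⁺][CO3²⁻]/Ksp = (7.33×10^-3)(1.218×10^-4) / 4.266×10^-7 = 2.09

Ω = 2.09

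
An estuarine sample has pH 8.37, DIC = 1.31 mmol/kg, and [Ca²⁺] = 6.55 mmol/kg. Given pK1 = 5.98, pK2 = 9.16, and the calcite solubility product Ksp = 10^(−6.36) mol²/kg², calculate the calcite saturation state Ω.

α₂ = 1 / (1 + [H⁺]/K2 + [H⁺]²/(K1K2)) = 1 / (1 + 10^+0.79 + 10^-1.60)
   = 1 / (1 + 6.1660 + 0.025119) = 1/7.1911 = 0.1391
[CO3²⁻] = α₂ × DIC = 0.1391 × 1.31 = 0.1822 mmol/kg
Ksp = 10^(−6.36) = 4.365×10^-7
Ω = [Ca²⁺][CO3²⁻]/Ksp = (6.55×10^-3)(1.822×10^-4) / 4.365×10^-7 = 2.73

Ω = 2.73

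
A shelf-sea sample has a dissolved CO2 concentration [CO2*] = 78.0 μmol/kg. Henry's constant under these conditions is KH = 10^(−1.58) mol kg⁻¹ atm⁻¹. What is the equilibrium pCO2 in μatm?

pCO2 = 2970 μatm

KH = 10^(−1.58) = 2.630×10^-2 mol kg⁻¹ atm⁻¹
pCO2 = [CO2*]/KH = 78.0×10^-6 / 2.630×10^-2 = 2.97×10^-3 atm = 2970 μatm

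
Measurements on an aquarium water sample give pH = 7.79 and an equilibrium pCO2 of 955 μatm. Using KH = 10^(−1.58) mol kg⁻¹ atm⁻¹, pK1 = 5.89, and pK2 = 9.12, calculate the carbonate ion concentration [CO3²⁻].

[CO3²⁻] = 0.0933 mmol/kg

[CO2*] = KH · pCO2 = 10^(−1.58) × 955×10^-6 = 2.512×10^-5 mol/kg
α₀ = 1/(1 + K1/[H⁺] + K1K2/[H⁺]²) = 1/(1 + 10^+1.90 + 10^+0.57) = 0.01188
DIC = [CO2*]/α₀ = 2.512×10^-5 / 0.01188 = 2.114 mmol/kg
[CO3²⁻] = α₂·DIC; α₂ = 0.04415, so [CO3²⁻] = 0.04415 × 2.114 = 0.0933 mmol/kg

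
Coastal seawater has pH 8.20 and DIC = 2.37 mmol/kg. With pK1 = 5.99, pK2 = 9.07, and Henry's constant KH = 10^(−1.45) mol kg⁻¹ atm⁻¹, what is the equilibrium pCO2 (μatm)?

pCO2 = 361 μatm

α₀ = 1 / (1 + K1/[H⁺] + K1K2/[H⁺]²) = 1 / (1 + 10^+2.21 + 10^+1.34)
   = 1 / (1 + 162.18 + 21.878) = 1/185.06 = 0.005404
[CO2*] = α₀ × DIC = 0.005404 × 2.37 = 0.01281 mmol/kg = 12.81 μmol/kg
pCO2 = [CO2*]/KH = 1.281×10^-5 / 3.548×10^-2 = 361 μatm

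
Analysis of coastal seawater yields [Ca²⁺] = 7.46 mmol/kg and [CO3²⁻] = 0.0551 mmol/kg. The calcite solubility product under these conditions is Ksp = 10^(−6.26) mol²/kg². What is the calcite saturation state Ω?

Ksp = 10^(−6.26) = 5.495×10^-7
Ω = [Ca²⁺][CO3²⁻]/Ksp = (7.46×10^-3)(0.0551×10^-3) / 5.495×10^-7 = 0.748

Ω = 0.748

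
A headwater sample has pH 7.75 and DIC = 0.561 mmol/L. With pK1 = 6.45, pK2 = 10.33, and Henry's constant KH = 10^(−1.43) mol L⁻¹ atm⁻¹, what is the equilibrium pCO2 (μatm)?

α₀ = 1 / (1 + K1/[H⁺] + K1K2/[H⁺]²) = 1 / (1 + 10^+1.30 + 10^-1.28)
   = 1 / (1 + 19.953 + 0.052481) = 1/21.005 = 0.04761
[CO2*] = α₀ × DIC = 0.04761 × 0.561 = 0.02671 mmol/L
pCO2 = [CO2*]/KH = 2.671×10^-5 / 3.715×10^-2 = 719 μatm

pCO2 = 719 μatm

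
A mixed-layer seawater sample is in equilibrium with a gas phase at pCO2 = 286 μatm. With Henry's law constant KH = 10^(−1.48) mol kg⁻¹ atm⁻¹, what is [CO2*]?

KH = 10^(−1.48) = 3.311×10^-2 mol kg⁻¹ atm⁻¹
[CO2*] = KH · pCO2 = 3.311×10^-2 × 286×10^-6 atm = 9.47×10^-6 mol/kg

[CO2*] = 9.47 μmol/kg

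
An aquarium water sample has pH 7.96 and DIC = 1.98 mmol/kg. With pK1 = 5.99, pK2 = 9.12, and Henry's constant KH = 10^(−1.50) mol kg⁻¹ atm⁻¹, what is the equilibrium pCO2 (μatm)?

α₀ = 1 / (1 + K1/[H⁺] + K1K2/[H⁺]²) = 1 / (1 + 10^+1.97 + 10^+0.81)
   = 1 / (1 + 93.325 + 6.4565) = 1/100.78 = 0.009922
[CO2*] = α₀ × DIC = 0.009922 × 1.98 = 0.01965 mmol/kg = 19.65 μmol/kg
pCO2 = [CO2*]/KH = 1.965×10^-5 / 3.162×10^-2 = 621 μatm

pCO2 = 621 μatm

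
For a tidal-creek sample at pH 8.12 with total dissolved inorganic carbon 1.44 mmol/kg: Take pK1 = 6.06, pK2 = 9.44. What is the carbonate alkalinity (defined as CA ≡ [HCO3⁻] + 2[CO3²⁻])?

CA = 1.49 mmol/kg

CA = [HCO3⁻] + 2[CO3²⁻] = (α₁ + 2α₂)·DIC
At pH 8.12: [H⁺]/K1 = 10^-2.06 = 0.0087096, K2/[H⁺] = 10^-1.32 = 0.047863
α₁ = 1/(1 + 0.0087096 + 0.047863) = 1/1.0566 = 0.9465; α₂ = α₁·K2/[H⁺] = 0.04530
α₁ + 2α₂ = 1.0371
CA = 1.0371 × 1.44 = 1.49 mmol/kg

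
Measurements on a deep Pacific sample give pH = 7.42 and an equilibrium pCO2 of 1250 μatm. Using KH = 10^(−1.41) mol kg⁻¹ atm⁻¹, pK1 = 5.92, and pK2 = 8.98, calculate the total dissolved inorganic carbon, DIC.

DIC = 1.63 mmol/kg

[CO2*] = KH · pCO2 = 10^(−1.41) × 1250×10^-6 = 4.863×10^-5 mol/kg
α₀ = 1/(1 + K1/[H⁺] + K1K2/[H⁺]²) = 1/(1 + 10^+1.50 + 10^-0.06) = 0.02986
DIC = [CO2*]/α₀ = 4.863×10^-5 / 0.02986 = 1.63 mmol/kg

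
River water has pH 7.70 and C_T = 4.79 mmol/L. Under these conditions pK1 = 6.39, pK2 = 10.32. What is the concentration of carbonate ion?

α₂ = 1 / (1 + [H⁺]/K2 + [H⁺]²/(K1K2)) = 1 / (1 + 10^+2.62 + 10^+1.31)
   = 1 / (1 + 416.87 + 20.417) = 1/438.29 = 0.002282
[CO3²⁻] = α₂ × DIC = 0.002282 × 4.79 = 0.0109 mmol/L = 10.9 μmol/L

[CO3²⁻] = 10.9 μmol/L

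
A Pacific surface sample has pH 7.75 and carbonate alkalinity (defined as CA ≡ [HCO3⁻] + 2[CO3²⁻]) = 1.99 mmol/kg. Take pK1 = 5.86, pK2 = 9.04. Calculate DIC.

DIC = 1.92 mmol/kg

CA = [HCO3⁻] + 2[CO3²⁻] = (α₁ + 2α₂)·DIC
At pH 7.75: [H⁺]/K1 = 10^-1.89 = 0.012882, K2/[H⁺] = 10^-1.29 = 0.051286
α₁ = 1/(1 + 0.012882 + 0.051286) = 1/1.0642 = 0.9397; α₂ = α₁·K2/[H⁺] = 0.04819
α₁ + 2α₂ = 1.0361
DIC = CA / (α₁ + 2α₂) = 1.99 / 1.0361 = 1.92 mmol/kg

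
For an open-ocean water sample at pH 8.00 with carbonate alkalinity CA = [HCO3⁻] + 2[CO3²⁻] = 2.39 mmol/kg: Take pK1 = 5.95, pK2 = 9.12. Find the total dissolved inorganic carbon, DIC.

CA = [HCO3⁻] + 2[CO3²⁻] = (α₁ + 2α₂)·DIC
At pH 8.00: [H⁺]/K1 = 10^-2.05 = 0.0089125, K2/[H⁺] = 10^-1.12 = 0.075858
α₁ = 1/(1 + 0.0089125 + 0.075858) = 1/1.0848 = 0.9219; α₂ = α₁·K2/[H⁺] = 0.06993
α₁ + 2α₂ = 1.0617
DIC = CA / (α₁ + 2α₂) = 2.39 / 1.0617 = 2.25 mmol/kg

DIC = 2.25 mmol/kg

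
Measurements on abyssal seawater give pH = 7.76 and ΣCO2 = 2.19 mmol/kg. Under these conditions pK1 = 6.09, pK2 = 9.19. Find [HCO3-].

[HCO3⁻] = 2.07 mmol/kg

α₁ = 1 / (1 + [H⁺]/K1 + K2/[H⁺]) = 1 / (1 + 10^-1.67 + 10^-1.43)
   = 1 / (1 + 0.021380 + 0.037154) = 1/1.0585 = 0.9447
[HCO3⁻] = α₁ × DIC = 0.9447 × 2.19 = 2.07 mmol/kg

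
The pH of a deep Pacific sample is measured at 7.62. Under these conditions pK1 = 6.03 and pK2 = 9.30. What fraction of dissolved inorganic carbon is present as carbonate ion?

α₂ = 1 / (1 + [H⁺]/K2 + [H⁺]²/(K1K2)) = 1 / (1 + 10^+1.68 + 10^+0.09)
   = 1 / (1 + 47.863 + 1.2303) = 1/50.093 = 0.01996

α₂ = 0.0200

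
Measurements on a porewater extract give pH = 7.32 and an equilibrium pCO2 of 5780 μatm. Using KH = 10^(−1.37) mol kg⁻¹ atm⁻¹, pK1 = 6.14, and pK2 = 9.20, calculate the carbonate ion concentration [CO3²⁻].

[CO2*] = KH · pCO2 = 10^(−1.37) × 5780×10^-6 = 2.466×10^-4 mol/kg
α₀ = 1/(1 + K1/[H⁺] + K1K2/[H⁺]²) = 1/(1 + 10^+1.18 + 10^-0.70) = 0.06122
DIC = [CO2*]/α₀ = 2.466×10^-4 / 0.06122 = 4.028 mmol/kg
[CO3²⁻] = α₂·DIC; α₂ = 0.01221, so [CO3²⁻] = 0.01221 × 4.028 = 0.0492 mmol/kg

[CO3²⁻] = 0.0492 mmol/kg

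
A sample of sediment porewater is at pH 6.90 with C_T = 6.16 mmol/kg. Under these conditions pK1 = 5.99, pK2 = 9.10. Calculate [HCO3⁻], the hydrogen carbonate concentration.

α₁ = 1 / (1 + [H⁺]/K1 + K2/[H⁺]) = 1 / (1 + 10^-0.91 + 10^-2.20)
   = 1 / (1 + 0.12303 + 0.0063096) = 1/1.1293 = 0.8855
[HCO3⁻] = α₁ × DIC = 0.8855 × 6.16 = 5.45 mmol/kg

[HCO3⁻] = 5.45 mmol/kg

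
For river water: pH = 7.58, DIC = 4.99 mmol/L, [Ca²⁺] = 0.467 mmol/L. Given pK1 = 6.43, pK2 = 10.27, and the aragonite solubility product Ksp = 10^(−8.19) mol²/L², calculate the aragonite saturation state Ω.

Ω = 0.687

α₂ = 1 / (1 + [H⁺]/K2 + [H⁺]²/(K1K2)) = 1 / (1 + 10^+2.69 + 10^+1.54)
   = 1 / (1 + 489.78 + 34.674) = 1/525.45 = 0.001903
[CO3²⁻] = α₂ × DIC = 0.001903 × 4.99 = 0.009497 mmol/L = 9.497 μmol/L
Ksp = 10^(−8.19) = 6.457×10^-9
Ω = [Ca²⁺][CO3²⁻]/Ksp = (0.467×10^-3)(9.497×10^-6) / 6.457×10^-9 = 0.687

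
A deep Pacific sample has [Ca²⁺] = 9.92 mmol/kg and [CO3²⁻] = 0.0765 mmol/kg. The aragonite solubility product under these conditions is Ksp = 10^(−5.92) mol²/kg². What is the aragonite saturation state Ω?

Ω = 0.631

Ksp = 10^(−5.92) = 1.202×10^-6
Ω = [Ca²⁺][CO3²⁻]/Ksp = (9.92×10^-3)(0.0765×10^-3) / 1.202×10^-6 = 0.631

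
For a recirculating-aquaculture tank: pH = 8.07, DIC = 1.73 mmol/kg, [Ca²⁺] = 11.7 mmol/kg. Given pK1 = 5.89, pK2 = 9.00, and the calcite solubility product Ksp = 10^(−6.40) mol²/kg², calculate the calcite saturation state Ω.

Ω = 5.31

α₂ = 1 / (1 + [H⁺]/K2 + [H⁺]²/(K1K2)) = 1 / (1 + 10^+0.93 + 10^-1.25)
   = 1 / (1 + 8.5114 + 0.056234) = 1/9.5676 = 0.1045
[CO3²⁻] = α₂ × DIC = 0.1045 × 1.73 = 0.1808 mmol/kg
Ksp = 10^(−6.40) = 3.981×10^-7
Ω = [Ca²⁺][CO3²⁻]/Ksp = (11.7×10^-3)(1.808×10^-4) / 3.981×10^-7 = 5.31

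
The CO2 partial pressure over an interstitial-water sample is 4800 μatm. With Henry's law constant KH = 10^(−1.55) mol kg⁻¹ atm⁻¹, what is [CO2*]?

KH = 10^(−1.55) = 2.818×10^-2 mol kg⁻¹ atm⁻¹
[CO2*] = KH · pCO2 = 2.818×10^-2 × 4800×10^-6 atm = 1.35×10^-4 mol/kg

[CO2*] = 135 μmol/kg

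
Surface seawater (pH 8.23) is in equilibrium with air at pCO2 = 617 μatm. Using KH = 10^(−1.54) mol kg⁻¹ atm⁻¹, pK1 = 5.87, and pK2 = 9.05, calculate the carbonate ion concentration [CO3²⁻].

[CO2*] = KH · pCO2 = 10^(−1.54) × 617×10^-6 = 1.779×10^-5 mol/kg
α₀ = 1/(1 + K1/[H⁺] + K1K2/[H⁺]²) = 1/(1 + 10^+2.36 + 10^+1.54) = 0.003777
DIC = [CO2*]/α₀ = 1.779×10^-5 / 0.003777 = 4.711 mmol/kg
[CO3²⁻] = α₂·DIC; α₂ = 0.1310, so [CO3²⁻] = 0.1310 × 4.711 = 0.617 mmol/kg

[CO3²⁻] = 0.617 mmol/kg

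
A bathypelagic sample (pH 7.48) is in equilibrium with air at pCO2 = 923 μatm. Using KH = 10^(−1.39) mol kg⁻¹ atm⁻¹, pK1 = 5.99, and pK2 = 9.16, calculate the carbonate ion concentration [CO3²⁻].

[CO3²⁻] = 0.0243 mmol/kg

[CO2*] = KH · pCO2 = 10^(−1.39) × 923×10^-6 = 3.760×10^-5 mol/kg
α₀ = 1/(1 + K1/[H⁺] + K1K2/[H⁺]²) = 1/(1 + 10^+1.49 + 10^-0.19) = 0.03072
DIC = [CO2*]/α₀ = 3.760×10^-5 / 0.03072 = 1.224 mmol/kg
[CO3²⁻] = α₂·DIC; α₂ = 0.01984, so [CO3²⁻] = 0.01984 × 1.224 = 0.0243 mmol/kg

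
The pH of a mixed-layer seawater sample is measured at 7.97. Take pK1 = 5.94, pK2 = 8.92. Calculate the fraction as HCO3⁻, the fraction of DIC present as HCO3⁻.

α₁ = 0.892

α₁ = 1 / (1 + [H⁺]/K1 + K2/[H⁺]) = 1 / (1 + 10^-2.03 + 10^-0.95)
   = 1 / (1 + 0.0093325 + 0.11220) = 1/1.1215 = 0.8916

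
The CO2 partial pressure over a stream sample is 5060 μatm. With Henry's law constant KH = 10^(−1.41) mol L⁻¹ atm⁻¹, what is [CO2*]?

[CO2*] = 197 μmol/L

KH = 10^(−1.41) = 3.890×10^-2 mol L⁻¹ atm⁻¹
[CO2*] = KH · pCO2 = 3.890×10^-2 × 5060×10^-6 atm = 1.97×10^-4 mol/L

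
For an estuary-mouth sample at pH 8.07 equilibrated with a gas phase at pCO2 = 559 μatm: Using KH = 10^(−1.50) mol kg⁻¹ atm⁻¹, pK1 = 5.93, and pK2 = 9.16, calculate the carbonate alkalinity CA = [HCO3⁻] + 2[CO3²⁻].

[CO2*] = KH · pCO2 = 10^(−1.50) × 559×10^-6 = 1.768×10^-5 mol/kg
α₀ = 1/(1 + K1/[H⁺] + K1K2/[H⁺]²) = 1/(1 + 10^+2.14 + 10^+1.05) = 0.006655
DIC = [CO2*]/α₀ = 1.768×10^-5 / 0.006655 = 2.656 mmol/kg
CA = (α₁ + 2α₂)·DIC = (0.9187 + 2×0.07467) × 2.656 = 2.84 mmol/kg

CA = 2.84 mmol/kg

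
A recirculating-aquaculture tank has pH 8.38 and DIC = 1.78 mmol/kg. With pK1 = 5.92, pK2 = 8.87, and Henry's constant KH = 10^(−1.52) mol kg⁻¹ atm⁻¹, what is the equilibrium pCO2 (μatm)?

pCO2 = 154 μatm

α₀ = 1 / (1 + K1/[H⁺] + K1K2/[H⁺]²) = 1 / (1 + 10^+2.46 + 10^+1.97)
   = 1 / (1 + 288.40 + 93.325) = 1/382.73 = 0.002613
[CO2*] = α₀ × DIC = 0.002613 × 1.78 = 0.004651 mmol/kg = 4.651 μmol/kg
pCO2 = [CO2*]/KH = 4.651×10^-6 / 3.020×10^-2 = 154 μatm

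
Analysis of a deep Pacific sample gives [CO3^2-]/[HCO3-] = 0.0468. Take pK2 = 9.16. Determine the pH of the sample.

pH = 7.83

From K2 = [H⁺][CO3^2-]/[HCO3-]:  pH = pK2 + log₁₀([CO3^2-]/[HCO3-])
log₁₀(0.0468) = -1.330
pH = 9.16 + (-1.330) = 7.83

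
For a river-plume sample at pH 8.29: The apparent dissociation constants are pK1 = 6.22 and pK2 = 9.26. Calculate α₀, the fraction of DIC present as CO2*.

α₀ = 1 / (1 + K1/[H⁺] + K1K2/[H⁺]²) = 1 / (1 + 10^+2.07 + 10^+1.10)
   = 1 / (1 + 117.49 + 12.589) = 1/131.08 = 0.007629

α₀ = 0.00763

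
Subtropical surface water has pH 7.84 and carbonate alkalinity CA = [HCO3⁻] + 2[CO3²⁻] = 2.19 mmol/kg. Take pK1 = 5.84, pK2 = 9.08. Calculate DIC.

DIC = 2.10 mmol/kg

CA = [HCO3⁻] + 2[CO3²⁻] = (α₁ + 2α₂)·DIC
At pH 7.84: [H⁺]/K1 = 10^-2.00 = 0.010000, K2/[H⁺] = 10^-1.24 = 0.057544
α₁ = 1/(1 + 0.010000 + 0.057544) = 1/1.0675 = 0.9367; α₂ = α₁·K2/[H⁺] = 0.05390
α₁ + 2α₂ = 1.0445
DIC = CA / (α₁ + 2α₂) = 2.19 / 1.0445 = 2.10 mmol/kg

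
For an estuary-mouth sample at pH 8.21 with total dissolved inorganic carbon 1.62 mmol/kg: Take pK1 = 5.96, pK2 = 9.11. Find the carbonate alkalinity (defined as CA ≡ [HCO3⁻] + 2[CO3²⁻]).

CA = [HCO3⁻] + 2[CO3²⁻] = (α₁ + 2α₂)·DIC
At pH 8.21: [H⁺]/K1 = 10^-2.25 = 0.0056234, K2/[H⁺] = 10^-0.90 = 0.12589
α₁ = 1/(1 + 0.0056234 + 0.12589) = 1/1.1315 = 0.8838; α₂ = α₁·K2/[H⁺] = 0.1113
α₁ + 2α₂ = 1.1063
CA = 1.1063 × 1.62 = 1.79 mmol/kg

CA = 1.79 mmol/kg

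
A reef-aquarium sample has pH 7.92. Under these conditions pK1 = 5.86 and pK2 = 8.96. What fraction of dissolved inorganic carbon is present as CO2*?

α₀ = 1 / (1 + K1/[H⁺] + K1K2/[H⁺]²) = 1 / (1 + 10^+2.06 + 10^+1.02)
   = 1 / (1 + 114.82 + 10.471) = 1/126.29 = 0.007918

α₀ = 0.00792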